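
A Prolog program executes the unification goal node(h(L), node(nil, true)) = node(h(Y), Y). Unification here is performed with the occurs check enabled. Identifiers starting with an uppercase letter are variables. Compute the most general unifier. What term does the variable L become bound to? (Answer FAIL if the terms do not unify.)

node(nil, true)

Decompose node/2: h(L) = h(Y),  node(nil, true) = Y.
Decompose h/1: L = Y.
Bind L := Y; no other remaining equation mentions L.
Bind Y := node(nil, true). Substituting into the earlier binding gives L := node(nil, true).
MGU = { L = node(nil, true), Y = node(nil, true) }, so L = node(nil, true).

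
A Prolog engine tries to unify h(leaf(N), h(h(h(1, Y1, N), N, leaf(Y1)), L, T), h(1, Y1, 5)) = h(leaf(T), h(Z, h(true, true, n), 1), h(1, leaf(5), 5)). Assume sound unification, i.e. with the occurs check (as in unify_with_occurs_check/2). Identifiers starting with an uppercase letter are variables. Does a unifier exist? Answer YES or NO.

Decompose h/3: leaf(N) = leaf(T),  h(h(h(1, Y1, N), N, leaf(Y1)), L, T) = h(Z, h(true, true, n), 1),  h(1, Y1, 5) = h(1, leaf(5), 5).
Decompose leaf/1: N = T.
Bind N := T; substituting into the one remaining equation that mentions N gives: h(h(h(1, Y1, T), T, leaf(Y1)), L, T) = h(Z, h(true, true, n), 1).
Decompose h/3: h(h(1, Y1, T), T, leaf(Y1)) = Z,  L = h(true, true, n),  T = 1.
Bind Z := h(h(1, Y1, T), T, leaf(Y1)); no other remaining equation mentions Z.
Bind L := h(true, true, n); no other remaining equation mentions L.
Bind T := 1; no other remaining equation mentions T. Substituting into the earlier bindings gives N := 1, Z := h(h(1, Y1, 1), 1, leaf(Y1)).
Decompose h/3: 1 = 1,  Y1 = leaf(5),  5 = 5.
Delete trivial equation 1 = 1.
Bind Y1 := leaf(5); no other remaining equation mentions Y1. Substituting into the earlier binding gives Z := h(h(1, leaf(5), 1), 1, leaf(leaf(5))).
Delete trivial equation 5 = 5.
No equations remain and no clash or occurs-check failure arose, so a unifier exists.

YES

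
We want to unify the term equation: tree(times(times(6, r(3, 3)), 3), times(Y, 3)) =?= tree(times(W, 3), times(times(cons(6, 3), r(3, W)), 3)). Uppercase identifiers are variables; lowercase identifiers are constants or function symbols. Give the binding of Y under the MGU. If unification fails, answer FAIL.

times(cons(6, 3), r(3, times(6, r(3, 3))))

Decompose tree/2: times(times(6, r(3, 3)), 3) =?= times(W, 3),  times(Y, 3) =?= times(times(cons(6, 3), r(3, W)), 3).
Decompose times/2: times(6, r(3, 3)) =?= W,  3 =?= 3.
Bind W := times(6, r(3, 3)); substituting into the one remaining equation that mentions W gives: times(Y, 3) =?= times(times(cons(6, 3), r(3, times(6, r(3, 3)))), 3).
Delete trivial equation 3 =?= 3.
Decompose times/2: Y =?= times(cons(6, 3), r(3, times(6, r(3, 3)))),  3 =?= 3.
Bind Y := times(cons(6, 3), r(3, times(6, r(3, 3)))); no other remaining equation mentions Y.
Delete trivial equation 3 =?= 3.
MGU = { W -> times(6, r(3, 3)), Y -> times(cons(6, 3), r(3, times(6, r(3, 3)))) }, so Y -> times(cons(6, 3), r(3, times(6, r(3, 3)))).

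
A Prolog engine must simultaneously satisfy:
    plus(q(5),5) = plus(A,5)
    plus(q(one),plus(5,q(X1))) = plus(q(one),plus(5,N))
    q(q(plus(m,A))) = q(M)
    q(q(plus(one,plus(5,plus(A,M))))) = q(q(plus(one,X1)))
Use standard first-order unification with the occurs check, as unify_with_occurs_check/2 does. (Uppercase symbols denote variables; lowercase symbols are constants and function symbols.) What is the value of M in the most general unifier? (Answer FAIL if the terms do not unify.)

Decompose plus/2: q(5) = A,  5 = 5.
Bind A := q(5); substituting into the 2 remaining equations that mention A gives: q(q(plus(m,q(5)))) = q(M),  q(q(plus(one,plus(5,plus(q(5),M))))) = q(q(plus(one,X1))).
Delete trivial equation 5 = 5.
Decompose plus/2: q(one) = q(one),  plus(5,q(X1)) = plus(5,N).
Delete trivial equation q(one) = q(one).
Decompose plus/2: 5 = 5,  q(X1) = N.
Delete trivial equation 5 = 5.
Bind N := q(X1); no other remaining equation mentions N.
Decompose q/1: q(plus(m,q(5))) = M.
Bind M := q(plus(m,q(5))); substituting into the remaining equation gives: q(q(plus(one,plus(5,plus(q(5),q(plus(m,q(5)))))))) = q(q(plus(one,X1))).
Decompose q/1: q(plus(one,plus(5,plus(q(5),q(plus(m,q(5))))))) = q(plus(one,X1)).
Decompose q/1: plus(one,plus(5,plus(q(5),q(plus(m,q(5)))))) = plus(one,X1).
Decompose plus/2: one = one,  plus(5,plus(q(5),q(plus(m,q(5))))) = X1.
Delete trivial equation one = one.
Bind X1 := plus(5,plus(q(5),q(plus(m,q(5))))). Substituting into the earlier binding gives N := q(plus(5,plus(q(5),q(plus(m,q(5)))))).
MGU = { A -> q(5), N -> q(plus(5,plus(q(5),q(plus(m,q(5)))))), M -> q(plus(m,q(5))), X1 -> plus(5,plus(q(5),q(plus(m,q(5))))) }, so M -> q(plus(m,q(5))).

q(plus(m,q(5)))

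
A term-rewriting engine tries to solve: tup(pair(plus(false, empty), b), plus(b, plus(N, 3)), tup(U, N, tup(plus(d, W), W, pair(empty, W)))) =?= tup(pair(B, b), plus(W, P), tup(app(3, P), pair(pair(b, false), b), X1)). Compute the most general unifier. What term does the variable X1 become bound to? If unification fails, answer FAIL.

Decompose tup/3: pair(plus(false, empty), b) =?= pair(B, b),  plus(b, plus(N, 3)) =?= plus(W, P),  tup(U, N, tup(plus(d, W), W, pair(empty, W))) =?= tup(app(3, P), pair(pair(b, false), b), X1).
Decompose pair/2: plus(false, empty) =?= B,  b =?= b.
Bind B := plus(false, empty); no other remaining equation mentions B.
Delete trivial equation b =?= b.
Decompose plus/2: b =?= W,  plus(N, 3) =?= P.
Bind W := b; substituting into the one remaining equation that mentions W gives: tup(U, N, tup(plus(d, b), b, pair(empty, b))) =?= tup(app(3, P), pair(pair(b, false), b), X1).
Bind P := plus(N, 3); substituting into the remaining equation gives: tup(U, N, tup(plus(d, b), b, pair(empty, b))) =?= tup(app(3, plus(N, 3)), pair(pair(b, false), b), X1).
Decompose tup/3: U =?= app(3, plus(N, 3)),  N =?= pair(pair(b, false), b),  tup(plus(d, b), b, pair(empty, b)) =?= X1.
Bind U := app(3, plus(N, 3)); no other remaining equation mentions U.
Bind N := pair(pair(b, false), b); no other remaining equation mentions N. Substituting into the earlier bindings gives P := plus(pair(pair(b, false), b), 3), U := app(3, plus(pair(pair(b, false), b), 3)).
Bind X1 := tup(plus(d, b), b, pair(empty, b)).
MGU = { B := plus(false, empty), W := b, P := plus(pair(pair(b, false), b), 3), U := app(3, plus(pair(pair(b, false), b), 3)), N := pair(pair(b, false), b), X1 := tup(plus(d, b), b, pair(empty, b)) }, so X1 := tup(plus(d, b), b, pair(empty, b)).

tup(plus(d, b), b, pair(empty, b))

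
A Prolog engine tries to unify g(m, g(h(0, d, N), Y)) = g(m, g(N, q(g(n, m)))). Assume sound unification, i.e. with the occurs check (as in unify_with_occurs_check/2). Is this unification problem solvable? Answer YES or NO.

NO

Decompose g/2: m = m,  g(h(0, d, N), Y) = g(N, q(g(n, m))).
Delete trivial equation m = m.
Decompose g/2: h(0, d, N) = N,  Y = q(g(n, m)).
Occurs check fails: N occurs in h(0, d, N); the equation N = h(0, d, N) has no finite solution.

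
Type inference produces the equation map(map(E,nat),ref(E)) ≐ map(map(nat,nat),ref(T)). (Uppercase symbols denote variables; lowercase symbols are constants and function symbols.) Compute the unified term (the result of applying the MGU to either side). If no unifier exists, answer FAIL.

Decompose map/2: map(E,nat) ≐ map(nat,nat),  ref(E) ≐ ref(T).
Decompose map/2: E ≐ nat,  nat ≐ nat.
Bind E := nat; substituting into the one remaining equation that mentions E gives: ref(nat) ≐ ref(T).
Delete trivial equation nat ≐ nat.
Decompose ref/1: nat ≐ T.
Bind T := nat.
Applying the MGU to either side gives map(map(nat,nat),ref(nat)).

map(map(nat,nat),ref(nat))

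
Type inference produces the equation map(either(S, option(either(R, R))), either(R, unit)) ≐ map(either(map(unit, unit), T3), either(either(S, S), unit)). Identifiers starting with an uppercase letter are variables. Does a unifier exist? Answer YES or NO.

Decompose map/2: either(S, option(either(R, R))) ≐ either(map(unit, unit), T3),  either(R, unit) ≐ either(either(S, S), unit).
Decompose either/2: S ≐ map(unit, unit),  option(either(R, R)) ≐ T3.
Bind S := map(unit, unit); substituting into the one remaining equation that mentions S gives: either(R, unit) ≐ either(either(map(unit, unit), map(unit, unit)), unit).
Bind T3 := option(either(R, R)); no other remaining equation mentions T3.
Decompose either/2: R ≐ either(map(unit, unit), map(unit, unit)),  unit ≐ unit.
Bind R := either(map(unit, unit), map(unit, unit)); no other remaining equation mentions R. Substituting into the earlier binding gives T3 := option(either(either(map(unit, unit), map(unit, unit)), either(map(unit, unit), map(unit, unit)))).
Delete trivial equation unit ≐ unit.
No equations remain and no clash or occurs-check failure arose, so a unifier exists.

YES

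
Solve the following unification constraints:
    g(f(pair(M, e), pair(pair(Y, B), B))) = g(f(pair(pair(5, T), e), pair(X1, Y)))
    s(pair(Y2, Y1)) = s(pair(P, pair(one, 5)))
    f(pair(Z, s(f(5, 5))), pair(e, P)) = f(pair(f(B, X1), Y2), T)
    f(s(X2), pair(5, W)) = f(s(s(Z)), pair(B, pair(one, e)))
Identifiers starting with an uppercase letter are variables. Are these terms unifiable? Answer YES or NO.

Decompose g/1: f(pair(M, e), pair(pair(Y, B), B)) = f(pair(pair(5, T), e), pair(X1, Y)).
Decompose f/2: pair(M, e) = pair(pair(5, T), e),  pair(pair(Y, B), B) = pair(X1, Y).
Decompose pair/2: M = pair(5, T),  e = e.
Bind M := pair(5, T); no other remaining equation mentions M.
Delete trivial equation e = e.
Decompose pair/2: pair(Y, B) = X1,  B = Y.
Bind X1 := pair(Y, B); substituting into the one remaining equation that mentions X1 gives: f(pair(Z, s(f(5, 5))), pair(e, P)) = f(pair(f(B, pair(Y, B)), Y2), T).
Bind B := Y; substituting into the 2 remaining equations that mention B gives: f(pair(Z, s(f(5, 5))), pair(e, P)) = f(pair(f(Y, pair(Y, Y)), Y2), T),  f(s(X2), pair(5, W)) = f(s(s(Z)), pair(Y, pair(one, e))). Substituting into the earlier binding gives X1 := pair(Y, Y).
Decompose s/1: pair(Y2, Y1) = pair(P, pair(one, 5)).
Decompose pair/2: Y2 = P,  Y1 = pair(one, 5).
Bind Y2 := P; substituting into the one remaining equation that mentions Y2 gives: f(pair(Z, s(f(5, 5))), pair(e, P)) = f(pair(f(Y, pair(Y, Y)), P), T).
Bind Y1 := pair(one, 5); no other remaining equation mentions Y1.
Decompose f/2: pair(Z, s(f(5, 5))) = pair(f(Y, pair(Y, Y)), P),  pair(e, P) = T.
Decompose pair/2: Z = f(Y, pair(Y, Y)),  s(f(5, 5)) = P.
Bind Z := f(Y, pair(Y, Y)); substituting into the one remaining equation that mentions Z gives: f(s(X2), pair(5, W)) = f(s(s(f(Y, pair(Y, Y)))), pair(Y, pair(one, e))).
Bind P := s(f(5, 5)); substituting into the one remaining equation that mentions P gives: pair(e, s(f(5, 5))) = T. Substituting into the earlier binding gives Y2 := s(f(5, 5)).
Bind T := pair(e, s(f(5, 5))); no other remaining equation mentions T. Substituting into the earlier binding gives M := pair(5, pair(e, s(f(5, 5)))).
Decompose f/2: s(X2) = s(s(f(Y, pair(Y, Y)))),  pair(5, W) = pair(Y, pair(one, e)).
Decompose s/1: X2 = s(f(Y, pair(Y, Y))).
Bind X2 := s(f(Y, pair(Y, Y))); no other remaining equation mentions X2.
Decompose pair/2: 5 = Y,  W = pair(one, e).
Bind Y := 5; no other remaining equation mentions Y. Substituting into the earlier bindings gives X1 := pair(5, 5), B := 5, Z := f(5, pair(5, 5)), X2 := s(f(5, pair(5, 5))).
Bind W := pair(one, e).
No equations remain and no clash or occurs-check failure arose, so a unifier exists.

YES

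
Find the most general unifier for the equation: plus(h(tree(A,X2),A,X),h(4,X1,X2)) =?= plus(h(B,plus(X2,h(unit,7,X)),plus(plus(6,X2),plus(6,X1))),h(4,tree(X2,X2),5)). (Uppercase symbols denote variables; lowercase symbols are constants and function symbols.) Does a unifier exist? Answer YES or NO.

YES

Decompose plus/2: h(tree(A,X2),A,X) =?= h(B,plus(X2,h(unit,7,X)),plus(plus(6,X2),plus(6,X1))),  h(4,X1,X2) =?= h(4,tree(X2,X2),5).
Decompose h/3: tree(A,X2) =?= B,  A =?= plus(X2,h(unit,7,X)),  X =?= plus(plus(6,X2),plus(6,X1)).
Bind B := tree(A,X2); no other remaining equation mentions B.
Bind A := plus(X2,h(unit,7,X)); no other remaining equation mentions A. Substituting into the earlier binding gives B := tree(plus(X2,h(unit,7,X)),X2).
Bind X := plus(plus(6,X2),plus(6,X1)); no other remaining equation mentions X. Substituting into the earlier bindings gives B := tree(plus(X2,h(unit,7,plus(plus(6,X2),plus(6,X1)))),X2), A := plus(X2,h(unit,7,plus(plus(6,X2),plus(6,X1)))).
Decompose h/3: 4 =?= 4,  X1 =?= tree(X2,X2),  X2 =?= 5.
Delete trivial equation 4 =?= 4.
Bind X1 := tree(X2,X2); no other remaining equation mentions X1. Substituting into the earlier bindings gives B := tree(plus(X2,h(unit,7,plus(plus(6,X2),plus(6,tree(X2,X2))))),X2), A := plus(X2,h(unit,7,plus(plus(6,X2),plus(6,tree(X2,X2))))), X := plus(plus(6,X2),plus(6,tree(X2,X2))).
Bind X2 := 5. Substituting into the earlier bindings gives B := tree(plus(5,h(unit,7,plus(plus(6,5),plus(6,tree(5,5))))),5), A := plus(5,h(unit,7,plus(plus(6,5),plus(6,tree(5,5))))), X := plus(plus(6,5),plus(6,tree(5,5))), X1 := tree(5,5).
No equations remain and no clash or occurs-check failure arose, so a unifier exists.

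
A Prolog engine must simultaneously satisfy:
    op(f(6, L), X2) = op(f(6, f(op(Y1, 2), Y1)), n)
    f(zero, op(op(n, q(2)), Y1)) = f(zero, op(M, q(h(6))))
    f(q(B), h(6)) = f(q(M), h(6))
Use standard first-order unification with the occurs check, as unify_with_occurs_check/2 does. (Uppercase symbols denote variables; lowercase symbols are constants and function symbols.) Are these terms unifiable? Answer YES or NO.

Decompose op/2: f(6, L) = f(6, f(op(Y1, 2), Y1)),  X2 = n.
Decompose f/2: 6 = 6,  L = f(op(Y1, 2), Y1).
Delete trivial equation 6 = 6.
Bind L := f(op(Y1, 2), Y1); no other remaining equation mentions L.
Bind X2 := n; no other remaining equation mentions X2.
Decompose f/2: zero = zero,  op(op(n, q(2)), Y1) = op(M, q(h(6))).
Delete trivial equation zero = zero.
Decompose op/2: op(n, q(2)) = M,  Y1 = q(h(6)).
Bind M := op(n, q(2)); substituting into the one remaining equation that mentions M gives: f(q(B), h(6)) = f(q(op(n, q(2))), h(6)).
Bind Y1 := q(h(6)); no other remaining equation mentions Y1. Substituting into the earlier binding gives L := f(op(q(h(6)), 2), q(h(6))).
Decompose f/2: q(B) = q(op(n, q(2))),  h(6) = h(6).
Decompose q/1: B = op(n, q(2)).
Bind B := op(n, q(2)); no other remaining equation mentions B.
Delete trivial equation h(6) = h(6).
No equations remain and no clash or occurs-check failure arose, so a unifier exists.

YES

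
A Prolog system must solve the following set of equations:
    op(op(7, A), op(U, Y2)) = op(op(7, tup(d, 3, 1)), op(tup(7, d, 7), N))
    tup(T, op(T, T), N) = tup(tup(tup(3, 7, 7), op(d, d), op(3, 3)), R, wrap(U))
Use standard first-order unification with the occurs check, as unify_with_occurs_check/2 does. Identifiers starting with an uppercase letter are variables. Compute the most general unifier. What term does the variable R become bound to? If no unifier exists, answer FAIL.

Decompose op/2: op(7, A) = op(7, tup(d, 3, 1)),  op(U, Y2) = op(tup(7, d, 7), N).
Decompose op/2: 7 = 7,  A = tup(d, 3, 1).
Delete trivial equation 7 = 7.
Bind A := tup(d, 3, 1); no other remaining equation mentions A.
Decompose op/2: U = tup(7, d, 7),  Y2 = N.
Bind U := tup(7, d, 7); substituting into the one remaining equation that mentions U gives: tup(T, op(T, T), N) = tup(tup(tup(3, 7, 7), op(d, d), op(3, 3)), R, wrap(tup(7, d, 7))).
Bind Y2 := N; no other remaining equation mentions Y2.
Decompose tup/3: T = tup(tup(3, 7, 7), op(d, d), op(3, 3)),  op(T, T) = R,  N = wrap(tup(7, d, 7)).
Bind T := tup(tup(3, 7, 7), op(d, d), op(3, 3)); substituting into the one remaining equation that mentions T gives: op(tup(tup(3, 7, 7), op(d, d), op(3, 3)), tup(tup(3, 7, 7), op(d, d), op(3, 3))) = R.
Bind R := op(tup(tup(3, 7, 7), op(d, d), op(3, 3)), tup(tup(3, 7, 7), op(d, d), op(3, 3))); no other remaining equation mentions R.
Bind N := wrap(tup(7, d, 7)). Substituting into the earlier binding gives Y2 := wrap(tup(7, d, 7)).
MGU = { A = tup(d, 3, 1), U = tup(7, d, 7), Y2 = wrap(tup(7, d, 7)), T = tup(tup(3, 7, 7), op(d, d), op(3, 3)), R = op(tup(tup(3, 7, 7), op(d, d), op(3, 3)), tup(tup(3, 7, 7), op(d, d), op(3, 3))), N = wrap(tup(7, d, 7)) }, so R = op(tup(tup(3, 7, 7), op(d, d), op(3, 3)), tup(tup(3, 7, 7), op(d, d), op(3, 3))).

op(tup(tup(3, 7, 7), op(d, d), op(3, 3)), tup(tup(3, 7, 7), op(d, d), op(3, 3)))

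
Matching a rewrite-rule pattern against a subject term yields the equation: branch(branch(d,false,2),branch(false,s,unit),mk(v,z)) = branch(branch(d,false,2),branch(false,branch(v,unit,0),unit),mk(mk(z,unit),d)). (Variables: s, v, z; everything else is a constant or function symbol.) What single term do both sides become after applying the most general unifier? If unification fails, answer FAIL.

branch(branch(d,false,2),branch(false,branch(mk(d,unit),unit,0),unit),mk(mk(d,unit),d))

Decompose branch/3: branch(d,false,2) = branch(d,false,2),  branch(false,s,unit) = branch(false,branch(v,unit,0),unit),  mk(v,z) = mk(mk(z,unit),d).
Delete trivial equation branch(d,false,2) = branch(d,false,2).
Decompose branch/3: false = false,  s = branch(v,unit,0),  unit = unit.
Delete trivial equation false = false.
Bind s := branch(v,unit,0); no other remaining equation mentions s.
Delete trivial equation unit = unit.
Decompose mk/2: v = mk(z,unit),  z = d.
Bind v := mk(z,unit); no other remaining equation mentions v. Substituting into the earlier binding gives s := branch(mk(z,unit),unit,0).
Bind z := d. Substituting into the earlier bindings gives s := branch(mk(d,unit),unit,0), v := mk(d,unit).
Applying the MGU to either side gives branch(branch(d,false,2),branch(false,branch(mk(d,unit),unit,0),unit),mk(mk(d,unit),d)).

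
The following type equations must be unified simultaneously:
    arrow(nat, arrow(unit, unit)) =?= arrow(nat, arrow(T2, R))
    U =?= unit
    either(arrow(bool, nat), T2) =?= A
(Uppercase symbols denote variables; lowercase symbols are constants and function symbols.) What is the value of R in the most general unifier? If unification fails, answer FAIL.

unit

Decompose arrow/2: nat =?= nat,  arrow(unit, unit) =?= arrow(T2, R).
Delete trivial equation nat =?= nat.
Decompose arrow/2: unit =?= T2,  unit =?= R.
Bind T2 := unit; substituting into the one remaining equation that mentions T2 gives: either(arrow(bool, nat), unit) =?= A.
Bind R := unit; no other remaining equation mentions R.
Bind U := unit; no other remaining equation mentions U.
Bind A := either(arrow(bool, nat), unit).
MGU = { T2 -> unit, R -> unit, U -> unit, A -> either(arrow(bool, nat), unit) }, so R -> unit.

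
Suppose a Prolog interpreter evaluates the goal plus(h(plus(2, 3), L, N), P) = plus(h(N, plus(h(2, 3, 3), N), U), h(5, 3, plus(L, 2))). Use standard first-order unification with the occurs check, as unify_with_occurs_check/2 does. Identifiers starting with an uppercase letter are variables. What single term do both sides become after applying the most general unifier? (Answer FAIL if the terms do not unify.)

plus(h(plus(2, 3), plus(h(2, 3, 3), plus(2, 3)), plus(2, 3)), h(5, 3, plus(plus(h(2, 3, 3), plus(2, 3)), 2)))

Decompose plus/2: h(plus(2, 3), L, N) = h(N, plus(h(2, 3, 3), N), U),  P = h(5, 3, plus(L, 2)).
Decompose h/3: plus(2, 3) = N,  L = plus(h(2, 3, 3), N),  N = U.
Bind N := plus(2, 3); substituting into the 2 remaining equations that mention N gives: L = plus(h(2, 3, 3), plus(2, 3)),  plus(2, 3) = U.
Bind L := plus(h(2, 3, 3), plus(2, 3)); substituting into the one remaining equation that mentions L gives: P = h(5, 3, plus(plus(h(2, 3, 3), plus(2, 3)), 2)).
Bind U := plus(2, 3); no other remaining equation mentions U.
Bind P := h(5, 3, plus(plus(h(2, 3, 3), plus(2, 3)), 2)).
Applying the MGU to either side gives plus(h(plus(2, 3), plus(h(2, 3, 3), plus(2, 3)), plus(2, 3)), h(5, 3, plus(plus(h(2, 3, 3), plus(2, 3)), 2))).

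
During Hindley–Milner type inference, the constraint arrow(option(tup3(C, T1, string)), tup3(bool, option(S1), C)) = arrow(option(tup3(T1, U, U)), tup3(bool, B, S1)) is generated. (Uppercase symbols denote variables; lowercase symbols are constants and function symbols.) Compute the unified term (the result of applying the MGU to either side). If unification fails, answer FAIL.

Decompose arrow/2: option(tup3(C, T1, string)) = option(tup3(T1, U, U)),  tup3(bool, option(S1), C) = tup3(bool, B, S1).
Decompose option/1: tup3(C, T1, string) = tup3(T1, U, U).
Decompose tup3/3: C = T1,  T1 = U,  string = U.
Bind C := T1; substituting into the one remaining equation that mentions C gives: tup3(bool, option(S1), T1) = tup3(bool, B, S1).
Bind T1 := U; substituting into the one remaining equation that mentions T1 gives: tup3(bool, option(S1), U) = tup3(bool, B, S1). Substituting into the earlier binding gives C := U.
Bind U := string; substituting into the remaining equation gives: tup3(bool, option(S1), string) = tup3(bool, B, S1). Substituting into the earlier bindings gives C := string, T1 := string.
Decompose tup3/3: bool = bool,  option(S1) = B,  string = S1.
Delete trivial equation bool = bool.
Bind B := option(S1); no other remaining equation mentions B.
Bind S1 := string. Substituting into the earlier binding gives B := option(string).
Applying the MGU to either side gives arrow(option(tup3(string, string, string)), tup3(bool, option(string), string)).

arrow(option(tup3(string, string, string)), tup3(bool, option(string), string))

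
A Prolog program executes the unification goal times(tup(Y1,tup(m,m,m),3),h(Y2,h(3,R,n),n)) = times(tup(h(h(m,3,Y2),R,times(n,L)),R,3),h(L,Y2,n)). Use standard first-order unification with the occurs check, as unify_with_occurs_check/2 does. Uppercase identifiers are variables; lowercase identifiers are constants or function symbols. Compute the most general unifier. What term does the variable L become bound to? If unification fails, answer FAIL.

h(3,tup(m,m,m),n)

Decompose times/2: tup(Y1,tup(m,m,m),3) = tup(h(h(m,3,Y2),R,times(n,L)),R,3),  h(Y2,h(3,R,n),n) = h(L,Y2,n).
Decompose tup/3: Y1 = h(h(m,3,Y2),R,times(n,L)),  tup(m,m,m) = R,  3 = 3.
Bind Y1 := h(h(m,3,Y2),R,times(n,L)); no other remaining equation mentions Y1.
Bind R := tup(m,m,m); substituting into the one remaining equation that mentions R gives: h(Y2,h(3,tup(m,m,m),n),n) = h(L,Y2,n). Substituting into the earlier binding gives Y1 := h(h(m,3,Y2),tup(m,m,m),times(n,L)).
Delete trivial equation 3 = 3.
Decompose h/3: Y2 = L,  h(3,tup(m,m,m),n) = Y2,  n = n.
Bind Y2 := L; substituting into the one remaining equation that mentions Y2 gives: h(3,tup(m,m,m),n) = L. Substituting into the earlier binding gives Y1 := h(h(m,3,L),tup(m,m,m),times(n,L)).
Bind L := h(3,tup(m,m,m),n); no other remaining equation mentions L. Substituting into the earlier bindings gives Y1 := h(h(m,3,h(3,tup(m,m,m),n)),tup(m,m,m),times(n,h(3,tup(m,m,m),n))), Y2 := h(3,tup(m,m,m),n).
Delete trivial equation n = n.
MGU = { Y1 -> h(h(m,3,h(3,tup(m,m,m),n)),tup(m,m,m),times(n,h(3,tup(m,m,m),n))), R -> tup(m,m,m), Y2 -> h(3,tup(m,m,m),n), L -> h(3,tup(m,m,m),n) }, so L -> h(3,tup(m,m,m),n).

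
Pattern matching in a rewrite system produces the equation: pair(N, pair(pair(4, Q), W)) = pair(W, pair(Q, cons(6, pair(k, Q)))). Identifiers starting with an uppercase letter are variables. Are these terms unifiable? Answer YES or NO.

Decompose pair/2: N = W,  pair(pair(4, Q), W) = pair(Q, cons(6, pair(k, Q))).
Bind N := W; no other remaining equation mentions N.
Decompose pair/2: pair(4, Q) = Q,  W = cons(6, pair(k, Q)).
Occurs check fails: Q occurs in pair(4, Q); the equation Q = pair(4, Q) has no finite solution.

NO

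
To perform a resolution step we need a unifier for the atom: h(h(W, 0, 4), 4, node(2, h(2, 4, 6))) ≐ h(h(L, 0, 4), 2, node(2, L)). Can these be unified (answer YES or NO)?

NO

Decompose h/3: h(W, 0, 4) ≐ h(L, 0, 4),  4 ≐ 2,  node(2, h(2, 4, 6)) ≐ node(2, L).
Decompose h/3: W ≐ L,  0 ≐ 0,  4 ≐ 4.
Bind W := L; no other remaining equation mentions W.
Delete trivial equation 0 ≐ 0.
Delete trivial equation 4 ≐ 4.
Clash: constants 4 and 2 differ; no unifier exists.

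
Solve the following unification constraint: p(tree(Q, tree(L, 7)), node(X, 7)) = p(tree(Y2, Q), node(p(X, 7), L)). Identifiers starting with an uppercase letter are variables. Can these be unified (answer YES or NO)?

NO

Decompose p/2: tree(Q, tree(L, 7)) = tree(Y2, Q),  node(X, 7) = node(p(X, 7), L).
Decompose tree/2: Q = Y2,  tree(L, 7) = Q.
Bind Q := Y2; substituting into the one remaining equation that mentions Q gives: tree(L, 7) = Y2.
Bind Y2 := tree(L, 7); no other remaining equation mentions Y2. Substituting into the earlier binding gives Q := tree(L, 7).
Decompose node/2: X = p(X, 7),  7 = L.
Occurs check fails: X occurs in p(X, 7); the equation X = p(X, 7) has no finite solution.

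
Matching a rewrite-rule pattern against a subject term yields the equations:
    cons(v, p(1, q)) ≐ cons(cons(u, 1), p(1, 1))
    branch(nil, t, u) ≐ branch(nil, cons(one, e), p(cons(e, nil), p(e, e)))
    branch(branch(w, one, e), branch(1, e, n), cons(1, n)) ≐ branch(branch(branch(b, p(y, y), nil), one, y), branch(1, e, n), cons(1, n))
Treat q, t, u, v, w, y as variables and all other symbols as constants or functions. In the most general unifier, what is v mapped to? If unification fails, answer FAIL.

cons(p(cons(e, nil), p(e, e)), 1)

Decompose cons/2: v ≐ cons(u, 1),  p(1, q) ≐ p(1, 1).
Bind v := cons(u, 1); no other remaining equation mentions v.
Decompose p/2: 1 ≐ 1,  q ≐ 1.
Delete trivial equation 1 ≐ 1.
Bind q := 1; no other remaining equation mentions q.
Decompose branch/3: nil ≐ nil,  t ≐ cons(one, e),  u ≐ p(cons(e, nil), p(e, e)).
Delete trivial equation nil ≐ nil.
Bind t := cons(one, e); no other remaining equation mentions t.
Bind u := p(cons(e, nil), p(e, e)); no other remaining equation mentions u. Substituting into the earlier binding gives v := cons(p(cons(e, nil), p(e, e)), 1).
Decompose branch/3: branch(w, one, e) ≐ branch(branch(b, p(y, y), nil), one, y),  branch(1, e, n) ≐ branch(1, e, n),  cons(1, n) ≐ cons(1, n).
Decompose branch/3: w ≐ branch(b, p(y, y), nil),  one ≐ one,  e ≐ y.
Bind w := branch(b, p(y, y), nil); no other remaining equation mentions w.
Delete trivial equation one ≐ one.
Bind y := e; no other remaining equation mentions y. Substituting into the earlier binding gives w := branch(b, p(e, e), nil).
Delete trivial equation branch(1, e, n) ≐ branch(1, e, n).
Delete trivial equation cons(1, n) ≐ cons(1, n).
MGU = { v := cons(p(cons(e, nil), p(e, e)), 1), q := 1, t := cons(one, e), u := p(cons(e, nil), p(e, e)), w := branch(b, p(e, e), nil), y := e }, so v := cons(p(cons(e, nil), p(e, e)), 1).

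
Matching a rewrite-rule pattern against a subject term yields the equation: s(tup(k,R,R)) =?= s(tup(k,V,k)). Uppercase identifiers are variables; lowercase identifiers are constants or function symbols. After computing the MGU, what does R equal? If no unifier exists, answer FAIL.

Decompose s/1: tup(k,R,R) =?= tup(k,V,k).
Decompose tup/3: k =?= k,  R =?= V,  R =?= k.
Delete trivial equation k =?= k.
Bind R := V; substituting into the remaining equation gives: V =?= k.
Bind V := k. Substituting into the earlier binding gives R := k.
MGU = { R -> k, V -> k }, so R -> k.

k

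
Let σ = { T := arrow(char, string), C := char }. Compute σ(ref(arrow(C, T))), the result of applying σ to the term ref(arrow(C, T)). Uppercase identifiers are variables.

ref(arrow(char, arrow(char, string)))

Replace each occurrence of T with arrow(char, string).
Replace each occurrence of C with char.
Result: ref(arrow(char, arrow(char, string))).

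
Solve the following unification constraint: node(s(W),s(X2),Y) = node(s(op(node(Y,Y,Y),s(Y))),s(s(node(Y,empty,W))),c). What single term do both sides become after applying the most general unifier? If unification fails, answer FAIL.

Decompose node/3: s(W) = s(op(node(Y,Y,Y),s(Y))),  s(X2) = s(s(node(Y,empty,W))),  Y = c.
Decompose s/1: W = op(node(Y,Y,Y),s(Y)).
Bind W := op(node(Y,Y,Y),s(Y)); substituting into the one remaining equation that mentions W gives: s(X2) = s(s(node(Y,empty,op(node(Y,Y,Y),s(Y))))).
Decompose s/1: X2 = s(node(Y,empty,op(node(Y,Y,Y),s(Y)))).
Bind X2 := s(node(Y,empty,op(node(Y,Y,Y),s(Y)))); no other remaining equation mentions X2.
Bind Y := c. Substituting into the earlier bindings gives W := op(node(c,c,c),s(c)), X2 := s(node(c,empty,op(node(c,c,c),s(c)))).
Applying the MGU to either side gives node(s(op(node(c,c,c),s(c))),s(s(node(c,empty,op(node(c,c,c),s(c))))),c).

node(s(op(node(c,c,c),s(c))),s(s(node(c,empty,op(node(c,c,c),s(c))))),c)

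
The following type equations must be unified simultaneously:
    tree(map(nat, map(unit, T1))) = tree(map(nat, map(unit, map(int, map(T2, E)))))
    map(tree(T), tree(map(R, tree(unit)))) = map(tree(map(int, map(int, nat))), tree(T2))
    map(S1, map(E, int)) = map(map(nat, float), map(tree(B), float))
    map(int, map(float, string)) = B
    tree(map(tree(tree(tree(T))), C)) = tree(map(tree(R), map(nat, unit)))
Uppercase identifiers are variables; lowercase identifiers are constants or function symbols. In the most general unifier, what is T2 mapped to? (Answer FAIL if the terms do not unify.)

FAIL

Decompose tree/1: map(nat, map(unit, T1)) = map(nat, map(unit, map(int, map(T2, E)))).
Decompose map/2: nat = nat,  map(unit, T1) = map(unit, map(int, map(T2, E))).
Delete trivial equation nat = nat.
Decompose map/2: unit = unit,  T1 = map(int, map(T2, E)).
Delete trivial equation unit = unit.
Bind T1 := map(int, map(T2, E)); no other remaining equation mentions T1.
Decompose map/2: tree(T) = tree(map(int, map(int, nat))),  tree(map(R, tree(unit))) = tree(T2).
Decompose tree/1: T = map(int, map(int, nat)).
Bind T := map(int, map(int, nat)); substituting into the one remaining equation that mentions T gives: tree(map(tree(tree(tree(map(int, map(int, nat))))), C)) = tree(map(tree(R), map(nat, unit))).
Decompose tree/1: map(R, tree(unit)) = T2.
Bind T2 := map(R, tree(unit)); no other remaining equation mentions T2. Substituting into the earlier binding gives T1 := map(int, map(map(R, tree(unit)), E)).
Decompose map/2: S1 = map(nat, float),  map(E, int) = map(tree(B), float).
Bind S1 := map(nat, float); no other remaining equation mentions S1.
Decompose map/2: E = tree(B),  int = float.
Bind E := tree(B); no other remaining equation mentions E. Substituting into the earlier binding gives T1 := map(int, map(map(R, tree(unit)), tree(B))).
Clash: constants int and float differ; no unifier exists.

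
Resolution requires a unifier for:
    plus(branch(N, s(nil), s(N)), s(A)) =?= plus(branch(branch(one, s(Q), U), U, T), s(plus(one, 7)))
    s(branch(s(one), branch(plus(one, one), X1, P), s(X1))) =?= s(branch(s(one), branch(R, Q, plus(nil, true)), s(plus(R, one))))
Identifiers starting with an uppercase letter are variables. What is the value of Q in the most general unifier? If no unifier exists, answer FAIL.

plus(plus(one, one), one)

Decompose plus/2: branch(N, s(nil), s(N)) =?= branch(branch(one, s(Q), U), U, T),  s(A) =?= s(plus(one, 7)).
Decompose branch/3: N =?= branch(one, s(Q), U),  s(nil) =?= U,  s(N) =?= T.
Bind N := branch(one, s(Q), U); substituting into the one remaining equation that mentions N gives: s(branch(one, s(Q), U)) =?= T.
Bind U := s(nil); substituting into the one remaining equation that mentions U gives: s(branch(one, s(Q), s(nil))) =?= T. Substituting into the earlier binding gives N := branch(one, s(Q), s(nil)).
Bind T := s(branch(one, s(Q), s(nil))); no other remaining equation mentions T.
Decompose s/1: A =?= plus(one, 7).
Bind A := plus(one, 7); no other remaining equation mentions A.
Decompose s/1: branch(s(one), branch(plus(one, one), X1, P), s(X1)) =?= branch(s(one), branch(R, Q, plus(nil, true)), s(plus(R, one))).
Decompose branch/3: s(one) =?= s(one),  branch(plus(one, one), X1, P) =?= branch(R, Q, plus(nil, true)),  s(X1) =?= s(plus(R, one)).
Delete trivial equation s(one) =?= s(one).
Decompose branch/3: plus(one, one) =?= R,  X1 =?= Q,  P =?= plus(nil, true).
Bind R := plus(one, one); substituting into the one remaining equation that mentions R gives: s(X1) =?= s(plus(plus(one, one), one)).
Bind X1 := Q; substituting into the one remaining equation that mentions X1 gives: s(Q) =?= s(plus(plus(one, one), one)).
Bind P := plus(nil, true); no other remaining equation mentions P.
Decompose s/1: Q =?= plus(plus(one, one), one).
Bind Q := plus(plus(one, one), one). Substituting into the earlier bindings gives N := branch(one, s(plus(plus(one, one), one)), s(nil)), T := s(branch(one, s(plus(plus(one, one), one)), s(nil))), X1 := plus(plus(one, one), one).
MGU = { N -> branch(one, s(plus(plus(one, one), one)), s(nil)), U -> s(nil), T -> s(branch(one, s(plus(plus(one, one), one)), s(nil))), A -> plus(one, 7), R -> plus(one, one), X1 -> plus(plus(one, one), one), P -> plus(nil, true), Q -> plus(plus(one, one), one) }, so Q -> plus(plus(one, one), one).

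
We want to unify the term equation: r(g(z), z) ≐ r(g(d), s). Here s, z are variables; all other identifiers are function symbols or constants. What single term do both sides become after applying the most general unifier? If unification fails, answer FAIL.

r(g(d), d)

Decompose r/2: g(z) ≐ g(d),  z ≐ s.
Decompose g/1: z ≐ d.
Bind z := d; substituting into the remaining equation gives: d ≐ s.
Bind s := d.
Applying the MGU to either side gives r(g(d), d).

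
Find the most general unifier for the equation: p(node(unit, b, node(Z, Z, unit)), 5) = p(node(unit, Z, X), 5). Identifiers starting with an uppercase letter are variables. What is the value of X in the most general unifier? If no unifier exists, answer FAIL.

node(b, b, unit)

Decompose p/2: node(unit, b, node(Z, Z, unit)) = node(unit, Z, X),  5 = 5.
Decompose node/3: unit = unit,  b = Z,  node(Z, Z, unit) = X.
Delete trivial equation unit = unit.
Bind Z := b; substituting into the one remaining equation that mentions Z gives: node(b, b, unit) = X.
Bind X := node(b, b, unit); no other remaining equation mentions X.
Delete trivial equation 5 = 5.
MGU = { Z := b, X := node(b, b, unit) }, so X := node(b, b, unit).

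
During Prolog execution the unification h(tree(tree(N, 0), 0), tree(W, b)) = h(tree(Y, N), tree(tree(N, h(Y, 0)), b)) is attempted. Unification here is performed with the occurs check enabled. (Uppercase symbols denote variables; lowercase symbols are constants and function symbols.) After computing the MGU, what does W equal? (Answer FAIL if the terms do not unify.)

Decompose h/2: tree(tree(N, 0), 0) = tree(Y, N),  tree(W, b) = tree(tree(N, h(Y, 0)), b).
Decompose tree/2: tree(N, 0) = Y,  0 = N.
Bind Y := tree(N, 0); substituting into the one remaining equation that mentions Y gives: tree(W, b) = tree(tree(N, h(tree(N, 0), 0)), b).
Bind N := 0; substituting into the remaining equation gives: tree(W, b) = tree(tree(0, h(tree(0, 0), 0)), b). Substituting into the earlier binding gives Y := tree(0, 0).
Decompose tree/2: W = tree(0, h(tree(0, 0), 0)),  b = b.
Bind W := tree(0, h(tree(0, 0), 0)); no other remaining equation mentions W.
Delete trivial equation b = b.
MGU = { Y ↦ tree(0, 0), N ↦ 0, W ↦ tree(0, h(tree(0, 0), 0)) }, so W ↦ tree(0, h(tree(0, 0), 0)).

tree(0, h(tree(0, 0), 0))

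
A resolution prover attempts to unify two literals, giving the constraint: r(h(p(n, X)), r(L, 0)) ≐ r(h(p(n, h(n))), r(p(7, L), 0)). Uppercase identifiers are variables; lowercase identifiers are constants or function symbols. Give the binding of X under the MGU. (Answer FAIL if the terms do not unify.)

Decompose r/2: h(p(n, X)) ≐ h(p(n, h(n))),  r(L, 0) ≐ r(p(7, L), 0).
Decompose h/1: p(n, X) ≐ p(n, h(n)).
Decompose p/2: n ≐ n,  X ≐ h(n).
Delete trivial equation n ≐ n.
Bind X := h(n); no other remaining equation mentions X.
Decompose r/2: L ≐ p(7, L),  0 ≐ 0.
Occurs check fails: L occurs in p(7, L); the equation L ≐ p(7, L) has no finite solution.

FAIL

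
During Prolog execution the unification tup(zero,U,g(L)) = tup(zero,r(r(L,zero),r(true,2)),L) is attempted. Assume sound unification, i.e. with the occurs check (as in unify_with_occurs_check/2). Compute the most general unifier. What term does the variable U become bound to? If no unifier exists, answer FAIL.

FAIL

Decompose tup/3: zero = zero,  U = r(r(L,zero),r(true,2)),  g(L) = L.
Delete trivial equation zero = zero.
Bind U := r(r(L,zero),r(true,2)); no other remaining equation mentions U.
Occurs check fails: L occurs in g(L); the equation L = g(L) has no finite solution.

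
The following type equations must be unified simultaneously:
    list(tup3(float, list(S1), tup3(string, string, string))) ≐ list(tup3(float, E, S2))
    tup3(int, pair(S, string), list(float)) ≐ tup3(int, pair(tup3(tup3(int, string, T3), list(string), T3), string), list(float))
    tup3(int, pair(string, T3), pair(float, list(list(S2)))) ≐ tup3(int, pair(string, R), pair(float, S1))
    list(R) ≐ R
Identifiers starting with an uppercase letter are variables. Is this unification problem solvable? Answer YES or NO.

NO

Decompose list/1: tup3(float, list(S1), tup3(string, string, string)) ≐ tup3(float, E, S2).
Decompose tup3/3: float ≐ float,  list(S1) ≐ E,  tup3(string, string, string) ≐ S2.
Delete trivial equation float ≐ float.
Bind E := list(S1); no other remaining equation mentions E.
Bind S2 := tup3(string, string, string); substituting into the one remaining equation that mentions S2 gives: tup3(int, pair(string, T3), pair(float, list(list(tup3(string, string, string))))) ≐ tup3(int, pair(string, R), pair(float, S1)).
Decompose tup3/3: int ≐ int,  pair(S, string) ≐ pair(tup3(tup3(int, string, T3), list(string), T3), string),  list(float) ≐ list(float).
Delete trivial equation int ≐ int.
Decompose pair/2: S ≐ tup3(tup3(int, string, T3), list(string), T3),  string ≐ string.
Bind S := tup3(tup3(int, string, T3), list(string), T3); no other remaining equation mentions S.
Delete trivial equation string ≐ string.
Delete trivial equation list(float) ≐ list(float).
Decompose tup3/3: int ≐ int,  pair(string, T3) ≐ pair(string, R),  pair(float, list(list(tup3(string, string, string)))) ≐ pair(float, S1).
Delete trivial equation int ≐ int.
Decompose pair/2: string ≐ string,  T3 ≐ R.
Delete trivial equation string ≐ string.
Bind T3 := R; no other remaining equation mentions T3. Substituting into the earlier binding gives S := tup3(tup3(int, string, R), list(string), R).
Decompose pair/2: float ≐ float,  list(list(tup3(string, string, string))) ≐ S1.
Delete trivial equation float ≐ float.
Bind S1 := list(list(tup3(string, string, string))); no other remaining equation mentions S1. Substituting into the earlier binding gives E := list(list(list(tup3(string, string, string)))).
Occurs check fails: R occurs in list(R); the equation R ≐ list(R) has no finite solution.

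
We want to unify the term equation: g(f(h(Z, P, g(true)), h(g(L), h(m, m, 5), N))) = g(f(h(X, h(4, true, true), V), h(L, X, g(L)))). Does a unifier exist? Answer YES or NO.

NO

Decompose g/1: f(h(Z, P, g(true)), h(g(L), h(m, m, 5), N)) = f(h(X, h(4, true, true), V), h(L, X, g(L))).
Decompose f/2: h(Z, P, g(true)) = h(X, h(4, true, true), V),  h(g(L), h(m, m, 5), N) = h(L, X, g(L)).
Decompose h/3: Z = X,  P = h(4, true, true),  g(true) = V.
Bind Z := X; no other remaining equation mentions Z.
Bind P := h(4, true, true); no other remaining equation mentions P.
Bind V := g(true); no other remaining equation mentions V.
Decompose h/3: g(L) = L,  h(m, m, 5) = X,  N = g(L).
Occurs check fails: L occurs in g(L); the equation L = g(L) has no finite solution.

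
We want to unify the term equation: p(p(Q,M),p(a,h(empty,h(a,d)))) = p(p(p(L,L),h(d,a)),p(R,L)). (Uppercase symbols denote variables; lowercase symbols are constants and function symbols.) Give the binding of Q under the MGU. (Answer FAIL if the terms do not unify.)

p(h(empty,h(a,d)),h(empty,h(a,d)))

Decompose p/2: p(Q,M) = p(p(L,L),h(d,a)),  p(a,h(empty,h(a,d))) = p(R,L).
Decompose p/2: Q = p(L,L),  M = h(d,a).
Bind Q := p(L,L); no other remaining equation mentions Q.
Bind M := h(d,a); no other remaining equation mentions M.
Decompose p/2: a = R,  h(empty,h(a,d)) = L.
Bind R := a; no other remaining equation mentions R.
Bind L := h(empty,h(a,d)). Substituting into the earlier binding gives Q := p(h(empty,h(a,d)),h(empty,h(a,d))).
MGU = { Q := p(h(empty,h(a,d)),h(empty,h(a,d))), M := h(d,a), R := a, L := h(empty,h(a,d)) }, so Q := p(h(empty,h(a,d)),h(empty,h(a,d))).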